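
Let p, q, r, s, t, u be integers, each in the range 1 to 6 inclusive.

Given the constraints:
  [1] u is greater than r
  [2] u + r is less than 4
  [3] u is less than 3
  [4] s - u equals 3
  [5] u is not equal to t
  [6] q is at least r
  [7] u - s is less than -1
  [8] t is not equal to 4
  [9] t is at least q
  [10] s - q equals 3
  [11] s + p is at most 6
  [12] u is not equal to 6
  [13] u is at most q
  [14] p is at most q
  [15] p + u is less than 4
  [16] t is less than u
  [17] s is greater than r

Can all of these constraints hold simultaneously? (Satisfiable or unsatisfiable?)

Constraints 9, 13, and 16 give u ≤ q, q ≤ t, t < u. Chaining: u ≤ q ≤ t < u, which forces u < u — impossible.

Unsatisfiable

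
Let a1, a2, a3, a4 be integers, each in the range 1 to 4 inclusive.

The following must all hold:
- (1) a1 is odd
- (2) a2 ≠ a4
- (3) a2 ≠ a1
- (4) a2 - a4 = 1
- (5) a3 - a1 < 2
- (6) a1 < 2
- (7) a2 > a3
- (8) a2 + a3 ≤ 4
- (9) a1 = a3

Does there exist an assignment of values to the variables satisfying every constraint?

Satisfiable

Take a1 = 1, a2 = 3, a3 = 1, a4 = 2. Then constraint 4: a2 - a4 = 1; constraint 5: a3 - a1 = 0, and every other listed constraint is also met.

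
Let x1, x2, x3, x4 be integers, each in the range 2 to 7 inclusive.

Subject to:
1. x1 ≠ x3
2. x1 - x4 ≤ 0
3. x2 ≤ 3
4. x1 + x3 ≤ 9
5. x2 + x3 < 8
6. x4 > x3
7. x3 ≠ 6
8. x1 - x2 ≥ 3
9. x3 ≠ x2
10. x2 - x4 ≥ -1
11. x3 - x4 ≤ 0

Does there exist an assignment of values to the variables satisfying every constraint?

Constraints 2, 8, and 10 give x4 − x1 ≥ 0, x1 − x2 ≥ 3, x2 − x4 ≥ -1.
Adding all 3 inequalities: the left sides telescope to 0, and the right sides sum to 0 + 3 + (-1) = 2. So 0 ≥ 2, which is false.

Unsatisfiable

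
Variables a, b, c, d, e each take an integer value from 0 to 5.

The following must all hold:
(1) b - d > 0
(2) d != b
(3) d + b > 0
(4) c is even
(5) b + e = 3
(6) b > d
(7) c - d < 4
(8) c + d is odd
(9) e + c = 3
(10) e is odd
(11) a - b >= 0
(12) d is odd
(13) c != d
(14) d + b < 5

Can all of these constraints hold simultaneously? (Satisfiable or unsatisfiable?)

Satisfiable

Setting (a, b, c, d, e) = (5, 2, 2, 1, 1) satisfies everything: constraint 1: b - d = 1; constraint 3: d + b = 3, and the others follow.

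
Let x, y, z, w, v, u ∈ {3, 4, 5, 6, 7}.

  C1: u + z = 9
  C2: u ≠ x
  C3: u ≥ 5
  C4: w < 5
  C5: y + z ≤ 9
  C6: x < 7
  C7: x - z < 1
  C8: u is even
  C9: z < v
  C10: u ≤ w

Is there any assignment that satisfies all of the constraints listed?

From constraints 3 and 10: w ≥ u and u ≥ 5, so w ≥ 5. From constraint 4: w ≤ 4. But 4 < 5, so no value of w works.

Unsatisfiable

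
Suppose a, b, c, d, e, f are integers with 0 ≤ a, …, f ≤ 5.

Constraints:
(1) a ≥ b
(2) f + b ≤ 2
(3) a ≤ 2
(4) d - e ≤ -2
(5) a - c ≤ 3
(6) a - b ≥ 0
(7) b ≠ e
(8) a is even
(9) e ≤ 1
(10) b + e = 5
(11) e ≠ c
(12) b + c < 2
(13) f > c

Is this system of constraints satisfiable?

Unsatisfiable

From constraints 1 and 3: b ≤ a ≤ 2. From constraint 9: e ≤ 1. Hence b + e ≤ 3. But constraint 10 requires b + e = 5, and 5 > 3. Contradiction.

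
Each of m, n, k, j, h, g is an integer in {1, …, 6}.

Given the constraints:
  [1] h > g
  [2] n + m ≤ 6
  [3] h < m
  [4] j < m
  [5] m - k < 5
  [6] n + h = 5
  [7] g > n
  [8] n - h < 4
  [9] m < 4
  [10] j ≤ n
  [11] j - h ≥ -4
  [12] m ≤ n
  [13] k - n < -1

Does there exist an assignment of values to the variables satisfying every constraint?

Unsatisfiable

Constraints 1, 3, 7, and 12 give n < g, g < h, h < m, m ≤ n. Chaining: n < g < h < m ≤ n, which forces n < n — impossible.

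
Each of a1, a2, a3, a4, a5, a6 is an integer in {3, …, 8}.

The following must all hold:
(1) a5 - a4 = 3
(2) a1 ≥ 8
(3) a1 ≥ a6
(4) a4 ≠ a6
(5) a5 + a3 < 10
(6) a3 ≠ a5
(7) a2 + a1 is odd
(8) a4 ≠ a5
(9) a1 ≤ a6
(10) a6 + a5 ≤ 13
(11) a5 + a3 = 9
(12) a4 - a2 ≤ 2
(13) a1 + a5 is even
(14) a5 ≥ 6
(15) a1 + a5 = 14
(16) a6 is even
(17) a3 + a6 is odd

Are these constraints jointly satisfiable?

Unsatisfiable

From constraints 2 and 9: a6 ≥ a1 ≥ 8. From constraint 14: a5 ≥ 6. Hence a6 + a5 ≥ 14. But constraint 10 requires a6 + a5 ≤ 13, and 13 < 14. Contradiction.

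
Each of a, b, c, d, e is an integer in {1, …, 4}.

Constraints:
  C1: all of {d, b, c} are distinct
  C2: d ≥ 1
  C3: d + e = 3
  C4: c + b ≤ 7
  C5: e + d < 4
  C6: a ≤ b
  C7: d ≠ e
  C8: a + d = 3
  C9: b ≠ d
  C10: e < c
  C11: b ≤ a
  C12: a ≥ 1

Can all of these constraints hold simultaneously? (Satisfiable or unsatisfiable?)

Satisfiable

Try a = 1, b = 1, c = 4, d = 2, e = 1.
Check constraint 3: d + e = 3; constraint 4: c + b = 5; constraint 5: e + d = 3. The remaining constraints are straightforward to verify.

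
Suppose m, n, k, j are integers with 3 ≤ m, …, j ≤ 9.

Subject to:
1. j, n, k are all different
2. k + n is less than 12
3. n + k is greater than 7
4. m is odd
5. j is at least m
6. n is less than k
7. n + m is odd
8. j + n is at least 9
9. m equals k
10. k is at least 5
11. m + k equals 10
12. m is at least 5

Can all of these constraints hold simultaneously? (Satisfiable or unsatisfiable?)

Satisfiable

Setting (m, n, k, j) = (5, 4, 5, 7) satisfies everything: constraint 2: k + n = 9; constraint 3: n + k = 9; constraint 8: j + n = 11, and the others follow.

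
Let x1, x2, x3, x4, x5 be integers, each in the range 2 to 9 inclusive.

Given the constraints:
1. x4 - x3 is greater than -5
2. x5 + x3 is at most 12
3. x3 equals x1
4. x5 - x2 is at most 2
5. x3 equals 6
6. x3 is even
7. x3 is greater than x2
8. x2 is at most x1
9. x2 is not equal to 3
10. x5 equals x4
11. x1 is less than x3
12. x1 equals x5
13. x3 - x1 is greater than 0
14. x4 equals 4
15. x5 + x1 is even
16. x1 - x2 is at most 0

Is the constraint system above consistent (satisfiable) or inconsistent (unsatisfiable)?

Constraint 5 fixes x3 = 6 and constraint 14 fixes x4 = 4. Constraints 3, 10, and 12 give x3 = x1 = x5 = x4, so x3 = x4. But 6 ≠ 4 — contradiction.

Unsatisfiable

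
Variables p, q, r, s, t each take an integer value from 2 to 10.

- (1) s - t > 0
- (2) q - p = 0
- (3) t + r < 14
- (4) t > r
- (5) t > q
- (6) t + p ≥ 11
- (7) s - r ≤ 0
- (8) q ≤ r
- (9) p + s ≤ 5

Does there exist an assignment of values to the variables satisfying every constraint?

Constraints 1, 4, and 7 give r < t, t < s, s ≤ r. Chaining: r < t < s ≤ r, which forces r < r — impossible.

Unsatisfiable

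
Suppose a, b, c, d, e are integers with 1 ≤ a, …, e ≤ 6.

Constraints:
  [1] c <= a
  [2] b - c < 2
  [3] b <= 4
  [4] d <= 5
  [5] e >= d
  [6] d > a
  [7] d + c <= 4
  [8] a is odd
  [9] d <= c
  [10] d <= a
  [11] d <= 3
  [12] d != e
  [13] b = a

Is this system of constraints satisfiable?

Constraints 1, 6, and 9 give d ≤ c, c ≤ a, a < d. Chaining: d ≤ c ≤ a < d, which forces d < d — impossible.

Unsatisfiable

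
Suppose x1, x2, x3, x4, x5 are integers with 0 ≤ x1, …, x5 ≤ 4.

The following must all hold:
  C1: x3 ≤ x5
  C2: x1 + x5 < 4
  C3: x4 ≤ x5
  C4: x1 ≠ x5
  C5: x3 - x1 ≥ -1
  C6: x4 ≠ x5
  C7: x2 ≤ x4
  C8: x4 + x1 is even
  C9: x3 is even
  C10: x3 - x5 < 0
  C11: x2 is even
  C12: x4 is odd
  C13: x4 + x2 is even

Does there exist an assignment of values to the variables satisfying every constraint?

Unsatisfiable

Constraint 12 makes x4 odd and constraint 11 makes x2 even, so x4 + x2 must be odd. Constraint 13 says x4 + x2 is even — contradiction.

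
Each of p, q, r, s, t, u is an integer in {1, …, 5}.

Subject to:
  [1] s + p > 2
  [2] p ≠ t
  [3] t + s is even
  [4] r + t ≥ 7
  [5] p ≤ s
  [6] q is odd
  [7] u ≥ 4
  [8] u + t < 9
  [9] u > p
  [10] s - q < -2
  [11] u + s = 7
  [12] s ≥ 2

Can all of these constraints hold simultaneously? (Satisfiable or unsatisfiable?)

Satisfiable

Setting (p, q, r, s, t, u) = (1, 5, 5, 2, 2, 5) satisfies everything: constraint 1: s + p = 3; constraint 4: r + t = 7; constraint 8: u + t = 7, and the others follow.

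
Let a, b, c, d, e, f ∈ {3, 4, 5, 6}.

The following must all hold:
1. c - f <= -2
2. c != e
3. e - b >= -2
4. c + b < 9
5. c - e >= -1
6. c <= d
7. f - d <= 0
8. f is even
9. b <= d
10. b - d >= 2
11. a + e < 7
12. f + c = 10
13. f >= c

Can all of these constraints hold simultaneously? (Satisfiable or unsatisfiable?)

Constraints 1, 3, 5, 7, and 10 give f − c ≥ 2, c − e ≥ -1, e − b ≥ -2, b − d ≥ 2, d − f ≥ 0.
Adding all 5 inequalities: the left sides telescope to 0, and the right sides sum to 2 + (-1) + (-2) + 2 + 0 = 1. So 0 ≥ 1, which is false.

Unsatisfiable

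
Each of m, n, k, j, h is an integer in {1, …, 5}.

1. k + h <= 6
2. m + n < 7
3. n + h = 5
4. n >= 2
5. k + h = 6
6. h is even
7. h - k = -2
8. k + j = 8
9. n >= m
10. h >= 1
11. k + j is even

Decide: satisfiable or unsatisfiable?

Setting (m, n, k, j, h) = (1, 3, 4, 4, 2) satisfies everything: constraint 1: k + h = 6; constraint 2: m + n = 4, and the others follow.

Satisfiable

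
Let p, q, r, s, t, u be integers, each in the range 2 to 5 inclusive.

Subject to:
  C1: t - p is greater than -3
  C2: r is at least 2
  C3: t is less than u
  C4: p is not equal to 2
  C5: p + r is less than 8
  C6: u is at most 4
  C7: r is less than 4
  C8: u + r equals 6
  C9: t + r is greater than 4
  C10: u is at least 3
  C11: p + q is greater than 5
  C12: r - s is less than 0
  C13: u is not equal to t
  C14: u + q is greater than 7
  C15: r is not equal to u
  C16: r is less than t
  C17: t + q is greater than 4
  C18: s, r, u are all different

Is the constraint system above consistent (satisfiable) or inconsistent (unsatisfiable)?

Setting (p, q, r, s, t, u) = (4, 4, 2, 3, 3, 4) satisfies everything: constraint 1: t - p = -1; constraint 5: p + r = 6; constraint 8: u + r = 6, and the others follow.

Satisfiable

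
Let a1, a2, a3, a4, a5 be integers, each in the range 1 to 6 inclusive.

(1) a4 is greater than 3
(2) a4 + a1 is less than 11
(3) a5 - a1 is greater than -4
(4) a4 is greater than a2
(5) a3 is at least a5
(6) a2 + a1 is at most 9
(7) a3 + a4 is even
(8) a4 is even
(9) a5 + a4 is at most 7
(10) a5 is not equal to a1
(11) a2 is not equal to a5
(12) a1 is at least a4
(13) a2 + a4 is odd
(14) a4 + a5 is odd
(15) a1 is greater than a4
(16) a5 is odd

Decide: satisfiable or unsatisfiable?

Take a1 = 5, a2 = 1, a3 = 6, a4 = 4, a5 = 3. Then constraint 2: a4 + a1 = 9; constraint 3: a5 - a1 = -2; constraint 6: a2 + a1 = 6, and every other listed constraint is also met.

Satisfiable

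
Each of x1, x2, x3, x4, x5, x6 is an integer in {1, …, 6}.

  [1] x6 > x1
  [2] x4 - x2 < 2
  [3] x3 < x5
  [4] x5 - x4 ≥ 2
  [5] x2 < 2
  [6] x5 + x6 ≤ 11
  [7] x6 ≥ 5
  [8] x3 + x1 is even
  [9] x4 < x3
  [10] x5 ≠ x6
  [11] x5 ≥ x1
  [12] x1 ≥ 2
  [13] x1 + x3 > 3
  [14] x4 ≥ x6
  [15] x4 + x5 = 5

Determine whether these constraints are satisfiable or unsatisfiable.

Unsatisfiable

From constraints 7 and 14: x4 ≥ x6 ≥ 5. From constraints 11 and 12: x5 ≥ x1 ≥ 2. Hence x4 + x5 ≥ 7. But constraint 15 requires x4 + x5 = 5, and 5 < 7. Contradiction.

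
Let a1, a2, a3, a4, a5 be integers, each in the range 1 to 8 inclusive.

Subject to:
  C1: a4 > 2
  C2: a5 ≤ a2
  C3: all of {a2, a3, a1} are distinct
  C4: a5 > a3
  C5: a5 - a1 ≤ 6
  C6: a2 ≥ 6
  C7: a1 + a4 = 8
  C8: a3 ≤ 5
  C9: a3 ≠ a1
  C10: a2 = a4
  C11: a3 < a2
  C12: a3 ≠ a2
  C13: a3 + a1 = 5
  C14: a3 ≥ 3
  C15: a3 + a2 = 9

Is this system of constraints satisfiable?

Satisfiable

Setting (a1, a2, a3, a4, a5) = (2, 6, 3, 6, 5) satisfies everything: constraint 5: a5 - a1 = 3; constraint 7: a1 + a4 = 8; constraint 13: a3 + a1 = 5, and the others follow.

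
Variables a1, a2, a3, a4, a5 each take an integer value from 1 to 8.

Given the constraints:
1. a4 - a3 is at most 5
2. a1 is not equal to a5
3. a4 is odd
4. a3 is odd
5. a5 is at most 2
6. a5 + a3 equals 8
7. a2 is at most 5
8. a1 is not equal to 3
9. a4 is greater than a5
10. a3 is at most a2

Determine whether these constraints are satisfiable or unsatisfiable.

From constraint 5: a5 ≤ 2. From constraints 7 and 10: a3 ≤ a2 ≤ 5. Hence a5 + a3 ≤ 7. But constraint 6 requires a5 + a3 = 8, and 8 > 7. Contradiction.

Unsatisfiable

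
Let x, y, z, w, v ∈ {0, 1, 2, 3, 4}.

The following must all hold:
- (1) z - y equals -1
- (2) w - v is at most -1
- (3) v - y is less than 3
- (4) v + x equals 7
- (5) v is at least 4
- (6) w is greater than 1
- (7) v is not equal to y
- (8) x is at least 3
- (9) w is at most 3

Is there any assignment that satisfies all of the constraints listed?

Take x = 3, y = 2, z = 1, w = 3, v = 4. Then constraint 1: z - y = -1; constraint 2: w - v = -1; constraint 3: v - y = 2, and every other listed constraint is also met.

Satisfiable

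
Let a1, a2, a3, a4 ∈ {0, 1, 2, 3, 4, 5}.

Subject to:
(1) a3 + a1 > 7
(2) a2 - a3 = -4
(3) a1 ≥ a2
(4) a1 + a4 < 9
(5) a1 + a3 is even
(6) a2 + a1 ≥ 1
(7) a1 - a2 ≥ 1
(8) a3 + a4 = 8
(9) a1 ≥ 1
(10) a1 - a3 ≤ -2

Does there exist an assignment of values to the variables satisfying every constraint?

Satisfiable

Try a1 = 3, a2 = 1, a3 = 5, a4 = 3.
Check constraint 1: a3 + a1 = 8; constraint 2: a2 - a3 = -4. The remaining constraints are straightforward to verify.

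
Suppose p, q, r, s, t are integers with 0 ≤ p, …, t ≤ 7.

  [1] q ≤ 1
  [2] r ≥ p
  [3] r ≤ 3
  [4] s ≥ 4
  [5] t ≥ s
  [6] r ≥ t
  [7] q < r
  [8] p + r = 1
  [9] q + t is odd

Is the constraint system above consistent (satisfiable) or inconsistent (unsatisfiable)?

Unsatisfiable

From constraints 4 and 5: t ≥ s and s ≥ 4, so t ≥ 4. From constraints 3 and 6: t ≤ r and r ≤ 3, so t ≤ 3. But 3 < 4, so no value of t works.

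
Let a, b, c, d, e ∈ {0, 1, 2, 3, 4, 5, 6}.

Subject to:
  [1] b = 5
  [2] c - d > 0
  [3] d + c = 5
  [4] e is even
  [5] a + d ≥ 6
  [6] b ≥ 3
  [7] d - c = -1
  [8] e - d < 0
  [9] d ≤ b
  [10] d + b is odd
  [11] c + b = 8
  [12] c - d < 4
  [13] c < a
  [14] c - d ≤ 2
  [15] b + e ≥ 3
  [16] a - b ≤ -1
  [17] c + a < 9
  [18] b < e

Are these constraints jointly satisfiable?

Unsatisfiable

Constraints 2, 8, 13, 16, and 18 give e < d, d < c, c < a, a < b, b < e. Chaining: e < d < c < a < b < e, which forces e < e — impossible.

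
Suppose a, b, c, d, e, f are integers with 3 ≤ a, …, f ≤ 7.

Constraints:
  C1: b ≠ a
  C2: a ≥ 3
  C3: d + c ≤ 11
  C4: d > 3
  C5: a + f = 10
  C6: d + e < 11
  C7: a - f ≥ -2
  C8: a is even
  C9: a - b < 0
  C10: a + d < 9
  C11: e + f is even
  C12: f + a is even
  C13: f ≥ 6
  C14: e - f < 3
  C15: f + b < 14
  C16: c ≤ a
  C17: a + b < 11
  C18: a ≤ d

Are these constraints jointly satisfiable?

Satisfiable

Take a = 4, b = 6, c = 4, d = 4, e = 6, f = 6. Then constraint 3: d + c = 8; constraint 5: a + f = 10, and every other listed constraint is also met.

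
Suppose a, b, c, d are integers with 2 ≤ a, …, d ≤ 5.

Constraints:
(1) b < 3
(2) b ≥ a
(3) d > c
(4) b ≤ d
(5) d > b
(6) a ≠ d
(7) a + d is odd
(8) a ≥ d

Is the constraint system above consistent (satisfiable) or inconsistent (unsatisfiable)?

Constraints 2, 5, and 8 give a ≤ b, b < d, d ≤ a. Chaining: a ≤ b < d ≤ a, which forces a < a — impossible.

Unsatisfiable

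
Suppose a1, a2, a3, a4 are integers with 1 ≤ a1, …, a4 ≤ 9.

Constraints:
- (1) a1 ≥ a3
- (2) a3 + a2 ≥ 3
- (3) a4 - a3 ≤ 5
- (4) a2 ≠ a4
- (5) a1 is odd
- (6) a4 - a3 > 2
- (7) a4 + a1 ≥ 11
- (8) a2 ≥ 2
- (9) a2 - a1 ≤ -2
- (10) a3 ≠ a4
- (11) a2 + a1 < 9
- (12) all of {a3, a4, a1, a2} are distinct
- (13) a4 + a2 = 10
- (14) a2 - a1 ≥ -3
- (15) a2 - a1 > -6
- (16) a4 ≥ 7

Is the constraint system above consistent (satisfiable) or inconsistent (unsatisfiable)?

One satisfying assignment is a1 = 5, a2 = 2, a3 = 4, a4 = 8.
For the less obvious constraints — constraint 2: a3 + a2 = 6; constraint 3: a4 - a3 = 4; constraint 6: a4 - a3 = 4 — and the others hold by inspection.

Satisfiable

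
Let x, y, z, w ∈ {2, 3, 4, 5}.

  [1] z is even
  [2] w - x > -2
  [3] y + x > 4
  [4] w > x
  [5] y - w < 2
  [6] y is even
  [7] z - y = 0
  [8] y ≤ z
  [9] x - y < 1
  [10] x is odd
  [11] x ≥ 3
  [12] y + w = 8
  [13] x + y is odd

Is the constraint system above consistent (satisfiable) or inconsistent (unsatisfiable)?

Take x = 3, y = 4, z = 4, w = 4. Then constraint 2: w - x = 1; constraint 3: y + x = 7; constraint 5: y - w = 0, and every other listed constraint is also met.

Satisfiable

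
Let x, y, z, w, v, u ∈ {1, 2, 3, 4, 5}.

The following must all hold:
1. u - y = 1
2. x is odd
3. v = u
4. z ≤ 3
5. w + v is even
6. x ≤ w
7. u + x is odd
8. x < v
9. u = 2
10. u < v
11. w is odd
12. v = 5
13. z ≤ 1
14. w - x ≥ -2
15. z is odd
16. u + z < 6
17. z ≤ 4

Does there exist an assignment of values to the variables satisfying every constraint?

Unsatisfiable

Constraint 12 fixes v = 5 and constraint 9 fixes u = 2, but constraint 3 requires v = u. Since 5 ≠ 2, contradiction.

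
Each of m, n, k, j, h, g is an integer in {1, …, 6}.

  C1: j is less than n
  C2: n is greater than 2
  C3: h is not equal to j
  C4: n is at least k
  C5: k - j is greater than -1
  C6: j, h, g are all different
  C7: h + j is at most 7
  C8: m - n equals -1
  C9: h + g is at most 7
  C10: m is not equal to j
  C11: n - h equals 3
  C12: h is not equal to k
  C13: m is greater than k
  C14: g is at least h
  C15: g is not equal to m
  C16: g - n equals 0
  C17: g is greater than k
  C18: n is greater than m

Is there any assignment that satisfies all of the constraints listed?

Satisfiable

The assignment m = 4, n = 5, k = 3, j = 3, h = 2, g = 5 works:
  constraint 5 holds since k - j = 0.
  constraint 7 holds since h + j = 5.
  constraint 8 holds since m - n = -1.
The rest check out directly.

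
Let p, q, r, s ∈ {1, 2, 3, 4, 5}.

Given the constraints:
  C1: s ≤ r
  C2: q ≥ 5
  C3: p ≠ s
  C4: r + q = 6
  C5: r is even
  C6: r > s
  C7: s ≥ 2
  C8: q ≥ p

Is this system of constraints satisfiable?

From constraints 1 and 7: r ≥ s ≥ 2. From constraint 2: q ≥ 5. Hence r + q ≥ 7. But constraint 4 requires r + q = 6, and 6 < 7. Contradiction.

Unsatisfiable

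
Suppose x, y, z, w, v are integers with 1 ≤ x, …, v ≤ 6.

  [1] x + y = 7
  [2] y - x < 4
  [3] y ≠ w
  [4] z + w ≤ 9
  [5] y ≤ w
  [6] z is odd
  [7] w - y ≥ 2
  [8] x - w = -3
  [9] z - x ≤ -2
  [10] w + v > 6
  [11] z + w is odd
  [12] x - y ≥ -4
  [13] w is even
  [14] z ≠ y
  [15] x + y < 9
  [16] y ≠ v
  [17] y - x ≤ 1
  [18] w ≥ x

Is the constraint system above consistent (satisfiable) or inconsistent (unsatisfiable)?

Take x = 3, y = 4, z = 1, w = 6, v = 1. Then constraint 1: x + y = 7; constraint 2: y - x = 1, and every other listed constraint is also met.

Satisfiable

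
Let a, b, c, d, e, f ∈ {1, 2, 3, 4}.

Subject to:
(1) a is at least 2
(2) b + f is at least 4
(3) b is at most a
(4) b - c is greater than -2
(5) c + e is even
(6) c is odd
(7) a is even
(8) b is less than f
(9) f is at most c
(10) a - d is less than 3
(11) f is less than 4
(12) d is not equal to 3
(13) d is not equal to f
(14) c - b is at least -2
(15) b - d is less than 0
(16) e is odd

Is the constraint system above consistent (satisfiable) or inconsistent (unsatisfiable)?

Try a = 4, b = 2, c = 3, d = 4, e = 3, f = 3.
Check constraint 2: b + f = 5; constraint 4: b - c = -1; constraint 10: a - d = 0. The remaining constraints are straightforward to verify.

Satisfiable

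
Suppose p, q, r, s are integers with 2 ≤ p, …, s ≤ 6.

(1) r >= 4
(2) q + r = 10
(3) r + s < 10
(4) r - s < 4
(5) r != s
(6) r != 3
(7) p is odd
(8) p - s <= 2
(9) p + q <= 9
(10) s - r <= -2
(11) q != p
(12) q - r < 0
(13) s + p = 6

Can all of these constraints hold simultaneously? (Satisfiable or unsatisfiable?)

Satisfiable

The assignment p = 3, q = 4, r = 6, s = 3 works:
  constraint 2 holds since q + r = 10.
  constraint 3 holds since r + s = 9.
The rest check out directly.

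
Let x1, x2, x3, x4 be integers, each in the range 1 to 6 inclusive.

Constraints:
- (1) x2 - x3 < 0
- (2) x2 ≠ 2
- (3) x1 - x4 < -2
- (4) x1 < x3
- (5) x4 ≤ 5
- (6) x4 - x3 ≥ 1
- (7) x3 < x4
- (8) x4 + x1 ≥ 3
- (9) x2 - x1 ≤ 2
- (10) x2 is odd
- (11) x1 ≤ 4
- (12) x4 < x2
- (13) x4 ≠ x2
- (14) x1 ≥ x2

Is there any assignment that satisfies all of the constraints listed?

Unsatisfiable

Constraints 4, 7, 12, and 14 give x3 < x4, x4 < x2, x2 ≤ x1, x1 < x3. Chaining: x3 < x4 < x2 ≤ x1 < x3, which forces x3 < x3 — impossible.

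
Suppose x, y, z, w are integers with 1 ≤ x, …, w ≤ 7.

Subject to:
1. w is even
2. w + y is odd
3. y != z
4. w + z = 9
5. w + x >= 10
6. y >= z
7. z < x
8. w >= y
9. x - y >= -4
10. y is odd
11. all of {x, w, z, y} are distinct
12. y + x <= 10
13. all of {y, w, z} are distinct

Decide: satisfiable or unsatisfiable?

One satisfying assignment is x = 4, y = 5, z = 3, w = 6.
For the less obvious constraints — constraint 4: w + z = 9; constraint 5: w + x = 10 — and the others hold by inspection.

Satisfiable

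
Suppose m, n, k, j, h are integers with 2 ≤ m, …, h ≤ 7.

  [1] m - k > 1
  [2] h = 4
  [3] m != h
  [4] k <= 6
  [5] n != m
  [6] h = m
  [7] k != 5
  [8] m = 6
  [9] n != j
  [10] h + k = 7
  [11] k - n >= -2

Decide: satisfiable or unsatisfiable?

Unsatisfiable

Constraint 2 fixes h = 4 and constraint 8 fixes m = 6, but constraint 6 requires h = m. Since 4 ≠ 6, contradiction.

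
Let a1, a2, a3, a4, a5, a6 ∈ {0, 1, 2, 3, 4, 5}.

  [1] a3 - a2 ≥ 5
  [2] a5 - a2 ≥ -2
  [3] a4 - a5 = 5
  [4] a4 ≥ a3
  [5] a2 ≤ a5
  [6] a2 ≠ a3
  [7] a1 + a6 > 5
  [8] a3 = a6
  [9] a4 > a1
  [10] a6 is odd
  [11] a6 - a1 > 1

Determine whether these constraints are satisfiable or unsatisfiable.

Take a1 = 2, a2 = 0, a3 = 5, a4 = 5, a5 = 0, a6 = 5. Then constraint 1: a3 - a2 = 5; constraint 2: a5 - a2 = 0, and every other listed constraint is also met.

Satisfiable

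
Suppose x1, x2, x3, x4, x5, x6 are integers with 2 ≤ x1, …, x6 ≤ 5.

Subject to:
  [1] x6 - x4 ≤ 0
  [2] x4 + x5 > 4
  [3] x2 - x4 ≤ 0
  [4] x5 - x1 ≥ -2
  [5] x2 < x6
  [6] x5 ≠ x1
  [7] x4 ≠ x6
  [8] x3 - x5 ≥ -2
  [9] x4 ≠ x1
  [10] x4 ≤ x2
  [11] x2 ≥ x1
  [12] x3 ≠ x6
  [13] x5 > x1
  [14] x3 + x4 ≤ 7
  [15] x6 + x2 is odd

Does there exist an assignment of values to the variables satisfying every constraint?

Constraints 1, 5, and 10 give x2 < x6, x6 ≤ x4, x4 ≤ x2. Chaining: x2 < x6 ≤ x4 ≤ x2, which forces x2 < x2 — impossible.

Unsatisfiable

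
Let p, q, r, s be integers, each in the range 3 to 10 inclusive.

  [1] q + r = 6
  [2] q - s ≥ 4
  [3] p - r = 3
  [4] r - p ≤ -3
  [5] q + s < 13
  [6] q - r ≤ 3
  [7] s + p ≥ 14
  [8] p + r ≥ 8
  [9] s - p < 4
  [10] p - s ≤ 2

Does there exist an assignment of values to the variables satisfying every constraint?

Unsatisfiable

Constraints 2, 4, 6, and 10 give q − s ≥ 4, s − p ≥ -2, p − r ≥ 3, r − q ≥ -3.
Adding all 4 inequalities: the left sides telescope to 0, and the right sides sum to 4 + (-2) + 3 + (-3) = 2. So 0 ≥ 2, which is false.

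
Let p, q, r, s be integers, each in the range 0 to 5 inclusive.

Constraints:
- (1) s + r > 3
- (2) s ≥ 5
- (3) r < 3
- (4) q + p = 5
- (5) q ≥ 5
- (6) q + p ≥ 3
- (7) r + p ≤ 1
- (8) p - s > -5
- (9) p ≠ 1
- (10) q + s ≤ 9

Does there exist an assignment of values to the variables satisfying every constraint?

Unsatisfiable

From constraint 5: q ≥ 5. From constraint 2: s ≥ 5. Hence q + s ≥ 10. But constraint 10 requires q + s ≤ 9, and 9 < 10. Contradiction.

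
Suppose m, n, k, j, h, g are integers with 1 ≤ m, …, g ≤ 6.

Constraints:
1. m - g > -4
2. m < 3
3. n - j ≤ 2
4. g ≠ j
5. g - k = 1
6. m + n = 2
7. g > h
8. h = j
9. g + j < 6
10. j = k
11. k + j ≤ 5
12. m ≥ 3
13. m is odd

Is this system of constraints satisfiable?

From constraint 12: m ≥ 3. From constraint 2: m ≤ 2. But 2 < 3, so no value of m works.

Unsatisfiable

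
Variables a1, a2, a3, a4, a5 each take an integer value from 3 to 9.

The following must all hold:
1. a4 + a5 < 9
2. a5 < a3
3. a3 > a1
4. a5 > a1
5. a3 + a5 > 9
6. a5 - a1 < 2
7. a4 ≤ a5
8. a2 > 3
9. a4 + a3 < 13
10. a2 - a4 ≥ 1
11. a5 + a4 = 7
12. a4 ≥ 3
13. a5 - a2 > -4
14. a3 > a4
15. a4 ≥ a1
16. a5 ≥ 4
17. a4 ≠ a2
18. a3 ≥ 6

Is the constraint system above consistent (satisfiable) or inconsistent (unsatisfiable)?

The assignment a1 = 3, a2 = 5, a3 = 7, a4 = 3, a5 = 4 works:
  constraint 1 holds since a4 + a5 = 7.
  constraint 5 holds since a3 + a5 = 11.
The rest check out directly.

Satisfiable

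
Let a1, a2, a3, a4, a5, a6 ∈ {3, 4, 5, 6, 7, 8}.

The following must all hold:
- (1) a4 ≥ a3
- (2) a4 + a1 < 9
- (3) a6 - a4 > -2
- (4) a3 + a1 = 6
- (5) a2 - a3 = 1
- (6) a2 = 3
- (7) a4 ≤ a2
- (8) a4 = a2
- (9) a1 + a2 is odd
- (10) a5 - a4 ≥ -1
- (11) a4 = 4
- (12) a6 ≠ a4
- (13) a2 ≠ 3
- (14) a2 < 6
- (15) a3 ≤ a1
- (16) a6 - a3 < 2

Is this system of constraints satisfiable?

Constraint 11 fixes a4 = 4 and constraint 6 fixes a2 = 3, but constraint 8 requires a4 = a2. Since 4 ≠ 3, contradiction.

Unsatisfiable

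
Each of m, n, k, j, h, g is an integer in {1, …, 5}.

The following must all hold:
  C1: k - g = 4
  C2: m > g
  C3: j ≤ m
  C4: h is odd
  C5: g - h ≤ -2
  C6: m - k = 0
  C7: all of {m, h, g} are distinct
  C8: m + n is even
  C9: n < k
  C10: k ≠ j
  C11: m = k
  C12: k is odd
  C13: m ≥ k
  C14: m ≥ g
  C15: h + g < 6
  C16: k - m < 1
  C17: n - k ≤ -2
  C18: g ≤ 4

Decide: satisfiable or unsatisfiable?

One satisfying assignment is m = 5, n = 3, k = 5, j = 2, h = 3, g = 1.
For the less obvious constraints — constraint 1: k - g = 4; constraint 5: g - h = -2; constraint 6: m - k = 0 — and the others hold by inspection.

Satisfiable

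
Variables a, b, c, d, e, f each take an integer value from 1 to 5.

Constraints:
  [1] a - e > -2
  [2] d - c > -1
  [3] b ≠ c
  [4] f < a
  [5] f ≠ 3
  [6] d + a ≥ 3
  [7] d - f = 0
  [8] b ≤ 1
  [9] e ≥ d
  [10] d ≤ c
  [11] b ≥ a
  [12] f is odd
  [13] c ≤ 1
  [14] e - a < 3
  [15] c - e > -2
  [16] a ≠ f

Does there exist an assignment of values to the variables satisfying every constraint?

Unsatisfiable

From constraints 10 and 13: d ≤ c ≤ 1. From constraints 8 and 11: a ≤ b ≤ 1. Hence d + a ≤ 2. But constraint 6 requires d + a ≥ 3, and 3 > 2. Contradiction.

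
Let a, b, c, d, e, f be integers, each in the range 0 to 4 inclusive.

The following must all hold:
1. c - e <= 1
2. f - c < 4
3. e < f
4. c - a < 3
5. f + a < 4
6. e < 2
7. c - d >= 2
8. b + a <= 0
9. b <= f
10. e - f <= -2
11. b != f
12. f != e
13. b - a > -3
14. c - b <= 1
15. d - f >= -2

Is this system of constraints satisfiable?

Unsatisfiable

Constraints 1, 7, 10, and 15 give d − f ≥ -2, f − e ≥ 2, e − c ≥ -1, c − d ≥ 2.
Adding all 4 inequalities: the left sides telescope to 0, and the right sides sum to (-2) + 2 + (-1) + 2 = 1. So 0 ≥ 1, which is false.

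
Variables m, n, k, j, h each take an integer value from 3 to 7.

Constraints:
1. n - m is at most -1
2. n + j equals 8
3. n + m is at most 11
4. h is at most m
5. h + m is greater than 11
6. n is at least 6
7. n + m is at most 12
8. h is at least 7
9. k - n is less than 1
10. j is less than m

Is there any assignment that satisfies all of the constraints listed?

Unsatisfiable

From constraint 6: n ≥ 6. From constraints 4 and 8: m ≥ h ≥ 7. Hence n + m ≥ 13. But constraint 7 requires n + m ≤ 12, and 12 < 13. Contradiction.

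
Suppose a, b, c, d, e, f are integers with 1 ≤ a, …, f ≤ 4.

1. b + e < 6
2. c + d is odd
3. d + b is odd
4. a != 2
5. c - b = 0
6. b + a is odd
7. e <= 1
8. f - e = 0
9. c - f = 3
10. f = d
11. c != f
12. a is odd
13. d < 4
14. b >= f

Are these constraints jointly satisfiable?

Satisfiable

Try a = 1, b = 4, c = 4, d = 1, e = 1, f = 1.
Check constraint 1: b + e = 5; constraint 5: c - b = 0; constraint 8: f - e = 0. The remaining constraints are straightforward to verify.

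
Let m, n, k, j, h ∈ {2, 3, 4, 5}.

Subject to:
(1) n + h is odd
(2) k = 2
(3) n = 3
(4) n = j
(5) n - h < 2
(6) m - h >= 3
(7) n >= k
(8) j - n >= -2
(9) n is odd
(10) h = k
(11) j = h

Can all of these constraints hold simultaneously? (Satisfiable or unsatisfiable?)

Constraint 3 fixes n = 3 and constraint 2 fixes k = 2. Constraints 4, 10, and 11 give n = j = h = k, so n = k. But 3 ≠ 2 — contradiction.

Unsatisfiable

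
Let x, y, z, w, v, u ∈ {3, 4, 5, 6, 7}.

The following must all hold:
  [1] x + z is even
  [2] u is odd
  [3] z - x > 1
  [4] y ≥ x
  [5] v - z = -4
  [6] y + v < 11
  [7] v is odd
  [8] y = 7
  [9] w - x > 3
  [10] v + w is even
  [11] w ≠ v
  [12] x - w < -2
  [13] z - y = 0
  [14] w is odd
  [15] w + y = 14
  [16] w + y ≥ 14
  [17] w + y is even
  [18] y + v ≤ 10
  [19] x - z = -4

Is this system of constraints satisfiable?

Try x = 3, y = 7, z = 7, w = 7, v = 3, u = 3.
Check constraint 3: z - x = 4; constraint 5: v - z = -4; constraint 6: y + v = 10. The remaining constraints are straightforward to verify.

Satisfiable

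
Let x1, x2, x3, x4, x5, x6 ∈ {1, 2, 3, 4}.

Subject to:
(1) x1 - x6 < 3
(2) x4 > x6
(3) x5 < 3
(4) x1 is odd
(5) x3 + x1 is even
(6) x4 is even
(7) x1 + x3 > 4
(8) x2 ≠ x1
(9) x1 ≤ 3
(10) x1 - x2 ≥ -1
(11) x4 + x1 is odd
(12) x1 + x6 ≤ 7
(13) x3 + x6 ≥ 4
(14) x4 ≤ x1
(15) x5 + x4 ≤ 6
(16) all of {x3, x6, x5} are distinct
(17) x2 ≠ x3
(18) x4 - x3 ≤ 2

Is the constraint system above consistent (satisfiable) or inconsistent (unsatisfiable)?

One satisfying assignment is x1 = 3, x2 = 2, x3 = 3, x4 = 2, x5 = 2, x6 = 1.
For the less obvious constraints — constraint 1: x1 - x6 = 2; constraint 7: x1 + x3 = 6; constraint 10: x1 - x2 = 1 — and the others hold by inspection.

Satisfiable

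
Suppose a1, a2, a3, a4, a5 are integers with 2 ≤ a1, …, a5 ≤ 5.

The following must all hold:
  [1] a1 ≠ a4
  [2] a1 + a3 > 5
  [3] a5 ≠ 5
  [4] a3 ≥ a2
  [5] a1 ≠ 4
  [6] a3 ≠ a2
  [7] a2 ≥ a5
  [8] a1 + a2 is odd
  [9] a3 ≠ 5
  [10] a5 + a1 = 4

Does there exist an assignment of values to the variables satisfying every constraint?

Satisfiable

Take a1 = 2, a2 = 3, a3 = 4, a4 = 3, a5 = 2. Then constraint 2: a1 + a3 = 6; constraint 10: a5 + a1 = 4, and every other listed constraint is also met.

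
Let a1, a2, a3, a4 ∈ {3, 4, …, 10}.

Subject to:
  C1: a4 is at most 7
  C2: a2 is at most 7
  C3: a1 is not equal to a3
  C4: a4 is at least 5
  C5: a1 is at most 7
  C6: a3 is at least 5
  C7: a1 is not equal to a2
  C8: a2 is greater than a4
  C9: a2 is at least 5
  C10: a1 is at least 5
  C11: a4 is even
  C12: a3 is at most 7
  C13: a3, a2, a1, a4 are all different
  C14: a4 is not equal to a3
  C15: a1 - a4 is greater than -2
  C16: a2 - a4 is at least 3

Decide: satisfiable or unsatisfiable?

Constraints 1, 2, 4, 5, 6, 9, 10, and 12 confine each of a3, a2, a1, a4 to the 3 values {5, …, 7}.
Constraint 13 requires all 4 of them to be distinct, but only 3 values are available — impossible by the pigeonhole principle.

Unsatisfiable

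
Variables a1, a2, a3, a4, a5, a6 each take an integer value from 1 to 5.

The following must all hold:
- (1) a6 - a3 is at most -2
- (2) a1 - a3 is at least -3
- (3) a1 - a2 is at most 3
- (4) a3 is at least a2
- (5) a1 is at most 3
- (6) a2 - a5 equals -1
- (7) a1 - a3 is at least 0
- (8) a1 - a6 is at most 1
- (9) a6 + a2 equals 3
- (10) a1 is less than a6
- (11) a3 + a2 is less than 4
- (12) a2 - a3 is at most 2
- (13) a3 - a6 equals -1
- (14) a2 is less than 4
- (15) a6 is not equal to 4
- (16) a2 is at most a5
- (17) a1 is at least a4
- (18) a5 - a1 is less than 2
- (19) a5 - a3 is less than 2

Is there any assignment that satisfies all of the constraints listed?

Unsatisfiable

Constraints 1, 7, and 8 give a6 − a1 ≥ -1, a1 − a3 ≥ 0, a3 − a6 ≥ 2.
Adding all 3 inequalities: the left sides telescope to 0, and the right sides sum to (-1) + 0 + 2 = 1. So 0 ≥ 1, which is false.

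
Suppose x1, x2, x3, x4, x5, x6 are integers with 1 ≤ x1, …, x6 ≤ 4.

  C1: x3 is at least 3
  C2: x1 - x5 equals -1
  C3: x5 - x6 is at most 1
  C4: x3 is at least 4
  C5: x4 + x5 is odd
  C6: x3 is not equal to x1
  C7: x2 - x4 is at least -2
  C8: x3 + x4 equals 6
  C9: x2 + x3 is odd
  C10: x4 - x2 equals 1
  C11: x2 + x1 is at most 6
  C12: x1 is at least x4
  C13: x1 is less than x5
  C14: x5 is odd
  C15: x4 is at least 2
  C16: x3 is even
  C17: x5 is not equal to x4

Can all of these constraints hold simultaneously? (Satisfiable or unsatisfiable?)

The assignment x1 = 2, x2 = 1, x3 = 4, x4 = 2, x5 = 3, x6 = 4 works:
  constraint 2 holds since x1 - x5 = -1.
  constraint 3 holds since x5 - x6 = -1.
  constraint 7 holds since x2 - x4 = -1.
The rest check out directly.

Satisfiable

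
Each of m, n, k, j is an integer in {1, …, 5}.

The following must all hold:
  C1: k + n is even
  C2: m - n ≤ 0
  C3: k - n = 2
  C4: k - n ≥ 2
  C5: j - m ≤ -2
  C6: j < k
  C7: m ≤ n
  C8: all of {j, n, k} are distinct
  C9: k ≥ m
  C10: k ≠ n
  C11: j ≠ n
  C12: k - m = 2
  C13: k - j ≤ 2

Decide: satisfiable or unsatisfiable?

Constraints 2, 4, 5, and 13 give j − k ≥ -2, k − n ≥ 2, n − m ≥ 0, m − j ≥ 2.
Adding all 4 inequalities: the left sides telescope to 0, and the right sides sum to (-2) + 2 + 0 + 2 = 2. So 0 ≥ 2, which is false.

Unsatisfiable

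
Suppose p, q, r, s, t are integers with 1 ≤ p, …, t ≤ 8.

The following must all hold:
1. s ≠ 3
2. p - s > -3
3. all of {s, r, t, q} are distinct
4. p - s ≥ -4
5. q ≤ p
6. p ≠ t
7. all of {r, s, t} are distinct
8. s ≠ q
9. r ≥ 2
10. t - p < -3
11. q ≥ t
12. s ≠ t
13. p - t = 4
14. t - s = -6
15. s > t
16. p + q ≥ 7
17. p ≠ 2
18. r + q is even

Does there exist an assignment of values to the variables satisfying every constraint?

The assignment p = 6, q = 4, r = 6, s = 8, t = 2 works:
  constraint 2 holds since p - s = -2.
  constraint 4 holds since p - s = -2.
The rest check out directly.

Satisfiable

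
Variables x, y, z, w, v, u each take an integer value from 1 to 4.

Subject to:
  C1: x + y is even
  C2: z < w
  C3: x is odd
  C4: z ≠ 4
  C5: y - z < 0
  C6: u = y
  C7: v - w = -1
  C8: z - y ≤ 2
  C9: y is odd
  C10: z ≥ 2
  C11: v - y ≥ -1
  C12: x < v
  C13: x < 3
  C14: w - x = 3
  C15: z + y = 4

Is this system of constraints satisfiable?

Take x = 1, y = 1, z = 3, w = 4, v = 3, u = 1. Then constraint 5: y - z = -2; constraint 7: v - w = -1; constraint 8: z - y = 2, and every other listed constraint is also met.

Satisfiable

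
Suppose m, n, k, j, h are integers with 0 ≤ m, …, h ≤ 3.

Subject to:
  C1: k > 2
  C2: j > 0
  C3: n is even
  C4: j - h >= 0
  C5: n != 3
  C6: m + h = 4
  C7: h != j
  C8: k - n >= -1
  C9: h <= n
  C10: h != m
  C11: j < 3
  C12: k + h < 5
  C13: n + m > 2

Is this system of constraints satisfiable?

Try m = 3, n = 2, k = 3, j = 2, h = 1.
Check constraint 4: j - h = 1; constraint 6: m + h = 4. The remaining constraints are straightforward to verify.

Satisfiable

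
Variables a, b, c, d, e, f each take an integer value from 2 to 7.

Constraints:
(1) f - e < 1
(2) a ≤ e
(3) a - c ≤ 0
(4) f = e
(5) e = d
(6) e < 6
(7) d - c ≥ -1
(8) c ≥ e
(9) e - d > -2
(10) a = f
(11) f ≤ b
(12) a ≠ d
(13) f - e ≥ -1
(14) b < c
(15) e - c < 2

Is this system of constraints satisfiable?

From constraints 4, 5, and 10, a = f = e = d, so a = d. But constraint 12 says a ≠ d. Contradiction.

Unsatisfiable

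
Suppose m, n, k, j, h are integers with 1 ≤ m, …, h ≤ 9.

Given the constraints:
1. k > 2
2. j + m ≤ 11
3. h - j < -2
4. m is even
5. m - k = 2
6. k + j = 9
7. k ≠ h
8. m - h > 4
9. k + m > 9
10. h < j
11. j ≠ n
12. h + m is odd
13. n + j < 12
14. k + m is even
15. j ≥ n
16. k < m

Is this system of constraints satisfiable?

Satisfiable

The assignment m = 6, n = 4, k = 4, j = 5, h = 1 works:
  constraint 2 holds since j + m = 11.
  constraint 3 holds since h - j = -4.
  constraint 5 holds since m - k = 2.
The rest check out directly.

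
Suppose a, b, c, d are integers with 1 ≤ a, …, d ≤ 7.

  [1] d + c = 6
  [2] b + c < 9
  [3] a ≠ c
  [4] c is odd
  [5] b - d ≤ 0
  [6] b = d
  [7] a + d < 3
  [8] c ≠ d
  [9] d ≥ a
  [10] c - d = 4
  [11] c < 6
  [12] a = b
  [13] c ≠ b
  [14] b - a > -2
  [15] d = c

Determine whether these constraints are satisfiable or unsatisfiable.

From constraints 6, 12, and 15, a = b = d = c, so a = c. But constraint 3 says a ≠ c. Contradiction.

Unsatisfiable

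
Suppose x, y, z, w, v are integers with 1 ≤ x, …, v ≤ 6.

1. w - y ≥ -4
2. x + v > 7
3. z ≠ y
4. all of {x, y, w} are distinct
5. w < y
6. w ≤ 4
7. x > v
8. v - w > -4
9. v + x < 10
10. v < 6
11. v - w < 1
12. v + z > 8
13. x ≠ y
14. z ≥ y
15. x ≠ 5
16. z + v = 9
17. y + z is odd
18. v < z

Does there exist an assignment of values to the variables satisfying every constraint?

Satisfiable

The assignment x = 6, y = 5, z = 6, w = 4, v = 3 works:
  constraint 1 holds since w - y = -1.
  constraint 2 holds since x + v = 9.
The rest check out directly.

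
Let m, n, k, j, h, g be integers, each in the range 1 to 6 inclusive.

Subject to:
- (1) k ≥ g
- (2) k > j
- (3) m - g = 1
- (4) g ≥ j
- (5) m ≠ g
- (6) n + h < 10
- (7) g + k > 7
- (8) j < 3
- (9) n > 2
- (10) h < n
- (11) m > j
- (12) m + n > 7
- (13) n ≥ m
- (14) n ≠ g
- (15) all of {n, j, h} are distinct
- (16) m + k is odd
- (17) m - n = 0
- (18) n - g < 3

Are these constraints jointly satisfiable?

Satisfiable

The assignment m = 5, n = 5, k = 6, j = 1, h = 4, g = 4 works:
  constraint 3 holds since m - g = 1.
  constraint 6 holds since n + h = 9.
The rest check out directly.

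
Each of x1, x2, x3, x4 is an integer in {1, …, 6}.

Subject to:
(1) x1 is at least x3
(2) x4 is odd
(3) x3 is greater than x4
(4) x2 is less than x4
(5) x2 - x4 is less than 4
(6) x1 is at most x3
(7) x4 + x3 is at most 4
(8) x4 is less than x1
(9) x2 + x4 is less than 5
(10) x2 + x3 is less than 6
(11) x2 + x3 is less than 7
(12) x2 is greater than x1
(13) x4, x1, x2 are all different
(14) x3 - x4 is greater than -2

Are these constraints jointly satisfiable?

Unsatisfiable

Constraints 1, 3, 4, and 12 give x1 < x2, x2 < x4, x4 < x3, x3 ≤ x1. Chaining: x1 < x2 < x4 < x3 ≤ x1, which forces x1 < x1 — impossible.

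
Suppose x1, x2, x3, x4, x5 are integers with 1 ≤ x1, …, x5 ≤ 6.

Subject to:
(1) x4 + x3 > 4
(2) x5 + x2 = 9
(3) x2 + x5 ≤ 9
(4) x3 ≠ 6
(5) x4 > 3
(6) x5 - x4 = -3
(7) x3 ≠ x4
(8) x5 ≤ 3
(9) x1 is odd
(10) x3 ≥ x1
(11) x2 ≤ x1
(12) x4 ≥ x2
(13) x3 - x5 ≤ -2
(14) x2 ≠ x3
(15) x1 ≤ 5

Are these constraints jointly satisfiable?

Unsatisfiable

From constraint 8: x5 ≤ 3. From constraints 11 and 15: x2 ≤ x1 ≤ 5. Hence x5 + x2 ≤ 8. But constraint 2 requires x5 + x2 = 9, and 9 > 8. Contradiction.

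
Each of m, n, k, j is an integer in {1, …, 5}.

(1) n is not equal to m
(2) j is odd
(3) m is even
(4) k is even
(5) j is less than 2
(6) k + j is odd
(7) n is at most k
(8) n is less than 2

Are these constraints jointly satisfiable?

Try m = 2, n = 1, k = 4, j = 1.
Check constraint 2: j = 1 is odd; constraint 3: m = 2 is even. The remaining constraints are straightforward to verify.

Satisfiable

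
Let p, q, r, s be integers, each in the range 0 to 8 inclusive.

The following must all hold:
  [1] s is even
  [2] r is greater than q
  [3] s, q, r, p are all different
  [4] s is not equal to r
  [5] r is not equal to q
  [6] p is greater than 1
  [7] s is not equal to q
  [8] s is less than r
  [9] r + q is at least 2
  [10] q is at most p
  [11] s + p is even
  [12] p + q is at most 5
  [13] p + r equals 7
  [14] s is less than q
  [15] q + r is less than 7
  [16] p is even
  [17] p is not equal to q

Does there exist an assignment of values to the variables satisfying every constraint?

One satisfying assignment is p = 4, q = 1, r = 3, s = 0.
For the less obvious constraints — constraint 9: r + q = 4; constraint 12: p + q = 5 — and the others hold by inspection.

Satisfiable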